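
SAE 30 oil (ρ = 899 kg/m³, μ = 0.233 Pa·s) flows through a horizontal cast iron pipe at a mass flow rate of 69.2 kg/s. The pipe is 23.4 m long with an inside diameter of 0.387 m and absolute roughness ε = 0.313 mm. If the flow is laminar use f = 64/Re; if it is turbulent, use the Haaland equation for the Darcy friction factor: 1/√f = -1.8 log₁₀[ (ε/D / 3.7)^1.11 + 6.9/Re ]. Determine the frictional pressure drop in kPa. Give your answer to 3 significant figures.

A = πD²/4 = π(0.387)²/4 = 0.1176 m²; mean velocity V = ṁ/(ρA) = 69.2/(899 · 0.1176) = 0.6544 m/s.
Reynolds number Re = ρVD/μ = 899 · 0.6544 · 0.387 / 0.233 = 977.1.
Re < 2300 → laminar flow, so f = 64/Re = 64/977.1 = 0.0655 (the turbulent correlation is not needed).
Darcy-Weisbach: ΔP = f(L/D)(ρV²/2) = 0.0655·(23.4/0.387)·(899·0.6544²/2) = 0.0655·60.47·192.5 = 762.3 Pa.
ΔP = 762.3 Pa = 0.762 kPa.

ΔP ≈ 0.762 kPa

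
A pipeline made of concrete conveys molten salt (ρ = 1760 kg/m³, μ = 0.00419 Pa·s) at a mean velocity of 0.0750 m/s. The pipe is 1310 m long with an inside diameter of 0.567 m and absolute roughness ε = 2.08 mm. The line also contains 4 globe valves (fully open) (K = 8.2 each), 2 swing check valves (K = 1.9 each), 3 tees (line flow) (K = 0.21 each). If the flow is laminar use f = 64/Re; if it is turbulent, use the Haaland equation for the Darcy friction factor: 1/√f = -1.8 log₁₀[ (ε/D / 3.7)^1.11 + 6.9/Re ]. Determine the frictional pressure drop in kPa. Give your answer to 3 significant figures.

ΔP ≈ 0.559 kPa

Reynolds number Re = ρVD/μ = 1760 · 0.075 · 0.567 / 0.00419 = 1.786e+04.
Re > 4000 → turbulent. Relative roughness ε/D = 0.00208/0.567 = 0.00367. Haaland: 1/√f = -1.8 log₁₀[(0.00367/3.7)^1.11 + 6.9/1.786e+04] = -1.8 log₁₀[0.000463 + 0.000386] = 5.527, so f = 0.03273.
Total minor-loss coefficient ΣK = 4·8.2 + 2·1.9 + 3·0.21 = 37.2.
ΔP = [f·L/D + ΣK]·(ρV²/2) = [0.03273·1310/0.567 + 37.2]·(1760·0.075²/2) = [75.62 + 37.2]·4.95 = 558.6 Pa.
ΔP = 558.6 Pa = 0.559 kPa.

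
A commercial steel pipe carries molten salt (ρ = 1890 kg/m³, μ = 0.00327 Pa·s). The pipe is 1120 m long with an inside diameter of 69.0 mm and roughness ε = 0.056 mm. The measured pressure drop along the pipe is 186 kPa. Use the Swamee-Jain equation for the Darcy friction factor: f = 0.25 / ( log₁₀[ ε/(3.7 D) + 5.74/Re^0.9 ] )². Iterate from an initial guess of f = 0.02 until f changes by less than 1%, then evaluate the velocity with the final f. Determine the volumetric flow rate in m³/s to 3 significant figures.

Rearranging Darcy-Weisbach: V = √(2·ΔP·D/(f·L·ρ)). With ε/D = 5.6e-05/0.069 = 0.000812, iterate starting from f = 0.02:
  f = 0.02 → V = √(2·1.86e+05·0.069/(0.02·1120·1890)) = 0.7786 m/s; Re = ρVD/μ = 3.105e+04; f → 0.0255
  f = 0.0255 → V = 0.6896 m/s; Re = 2.75e+04; f → 0.02606
  f = 0.02606 → V = 0.6821 m/s; Re = 2.72e+04; f → 0.02611
Converged (Δf/f < 1%). With the final f = 0.02611: V = √(2·1.86e+05·0.069/(0.02611·1120·1890)) = 0.6814 m/s.
Q = V·A = 0.6814·(π/4·0.069²) = 0.002548 m³/s = 0.00255 m³/s.

Q ≈ 0.00255 m³/s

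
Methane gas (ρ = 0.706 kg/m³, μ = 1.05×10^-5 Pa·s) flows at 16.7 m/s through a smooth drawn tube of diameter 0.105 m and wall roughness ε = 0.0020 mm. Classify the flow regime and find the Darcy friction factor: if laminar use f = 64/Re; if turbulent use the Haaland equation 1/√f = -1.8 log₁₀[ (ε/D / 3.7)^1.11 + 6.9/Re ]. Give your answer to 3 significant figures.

Re = ρVD/μ = 0.706·16.7·0.105/1.05e-05 = 1.179e+05.
Re > 4000 → turbulent. ε/D = 2e-06/0.105 = 1.9e-05; Haaland: 1/√f = -1.8 log₁₀[1.35e-06 + 5.85e-05] = 7.601, so f = 0.01731.

f ≈ 0.0173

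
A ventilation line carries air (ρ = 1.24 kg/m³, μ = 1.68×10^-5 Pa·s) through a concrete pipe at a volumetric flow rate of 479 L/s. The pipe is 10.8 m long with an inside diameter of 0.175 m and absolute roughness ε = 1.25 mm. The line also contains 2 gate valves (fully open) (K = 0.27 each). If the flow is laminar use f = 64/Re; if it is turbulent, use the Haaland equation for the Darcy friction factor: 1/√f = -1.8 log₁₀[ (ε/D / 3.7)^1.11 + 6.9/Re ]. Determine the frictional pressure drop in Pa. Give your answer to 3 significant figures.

ΔP ≈ 653 Pa

Q = 479 L/s = 479/1000 = 0.479 m³/s.
Cross-sectional area A = πD²/4 = π(0.175)²/4 = 0.02405 m²; mean velocity V = Q/A = 0.479/0.02405 = 19.91 m/s.
Reynolds number Re = ρVD/μ = 1.24 · 19.91 · 0.175 / 1.68e-05 = 2.572e+05.
Re > 4000 → turbulent. Relative roughness ε/D = 0.00125/0.175 = 0.00714. Haaland: 1/√f = -1.8 log₁₀[(0.00714/3.7)^1.11 + 6.9/2.572e+05] = -1.8 log₁₀[0.000971 + 2.68e-05] = 5.402, so f = 0.03427.
Total minor-loss coefficient ΣK = 2·0.27 = 0.54.
ΔP = [f·L/D + ΣK]·(ρV²/2) = [0.03427·10.8/0.175 + 0.54]·(1.24·19.91²/2) = [2.115 + 0.54]·245.9 = 652.8 Pa.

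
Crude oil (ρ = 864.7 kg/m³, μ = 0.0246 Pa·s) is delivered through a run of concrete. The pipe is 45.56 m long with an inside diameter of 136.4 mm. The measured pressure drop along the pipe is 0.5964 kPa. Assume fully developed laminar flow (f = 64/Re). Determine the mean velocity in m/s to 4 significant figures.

For laminar flow, f = 64/Re with Re = ρVD/μ, so Darcy-Weisbach reduces to ΔP = 32μLV/D². Solving for V: V = ΔP·D²/(32μL) = 596.4·(0.1364)²/(32·0.0246·45.56) = 0.3094 m/s.
Check: Re = ρVD/μ = 864.7·0.3094·0.1364/0.0246 = 1483 < 2300, so the laminar assumption holds.

V ≈ 0.3094 m/s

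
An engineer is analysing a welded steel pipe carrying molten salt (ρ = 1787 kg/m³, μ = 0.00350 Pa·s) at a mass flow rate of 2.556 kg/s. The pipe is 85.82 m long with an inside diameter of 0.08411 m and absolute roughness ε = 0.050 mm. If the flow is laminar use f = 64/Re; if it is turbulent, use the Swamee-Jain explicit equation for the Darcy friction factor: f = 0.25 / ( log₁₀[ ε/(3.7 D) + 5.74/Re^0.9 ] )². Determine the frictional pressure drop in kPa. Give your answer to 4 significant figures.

ΔP ≈ 1.885 kPa

A = πD²/4 = π(0.08411)²/4 = 0.005556 m²; mean velocity V = ṁ/(ρA) = 2.556/(1787 · 0.005556) = 0.2574 m/s.
Reynolds number Re = ρVD/μ = 1787 · 0.2574 · 0.08411 / 0.0035 = 1.105e+04.
Re > 4000 → turbulent. Relative roughness ε/D = 5e-05/0.08411 = 0.000594. Swamee-Jain: f = 0.25/(log₁₀[0.000594/3.7 + 5.74/1.105e+04^0.9])² = 0.25/(log₁₀[0.000161 + 0.00132])² = 0.25/(-2.83)² = 0.03121.
Darcy-Weisbach: ΔP = f(L/D)(ρV²/2) = 0.03121·(85.82/0.08411)·(1787·0.2574²/2) = 0.03121·1020·59.21 = 1885 Pa.
ΔP = 1885 Pa = 1.885 kPa.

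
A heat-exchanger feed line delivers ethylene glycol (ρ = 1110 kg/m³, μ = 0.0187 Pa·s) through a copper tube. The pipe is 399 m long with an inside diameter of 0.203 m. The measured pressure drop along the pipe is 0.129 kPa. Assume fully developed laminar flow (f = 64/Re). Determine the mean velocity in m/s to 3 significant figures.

For laminar flow, f = 64/Re with Re = ρVD/μ, so Darcy-Weisbach reduces to ΔP = 32μLV/D². Solving for V: V = ΔP·D²/(32μL) = 129·(0.203)²/(32·0.0187·399) = 0.02226 m/s.
Check: Re = ρVD/μ = 1110·0.02226·0.203/0.0187 = 268.3 < 2300, so the laminar assumption holds.

V ≈ 0.0223 m/s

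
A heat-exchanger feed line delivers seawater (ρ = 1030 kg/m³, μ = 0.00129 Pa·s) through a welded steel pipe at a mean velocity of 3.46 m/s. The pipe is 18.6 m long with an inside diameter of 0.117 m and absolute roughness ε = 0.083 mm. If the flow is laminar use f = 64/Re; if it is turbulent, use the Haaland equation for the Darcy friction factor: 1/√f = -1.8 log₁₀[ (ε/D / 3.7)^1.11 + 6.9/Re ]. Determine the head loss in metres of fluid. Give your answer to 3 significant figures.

Reynolds number Re = ρVD/μ = 1030 · 3.46 · 0.117 / 0.00129 = 3.232e+05.
Re > 4000 → turbulent. Relative roughness ε/D = 8.3e-05/0.117 = 0.000709. Haaland: 1/√f = -1.8 log₁₀[(0.000709/3.7)^1.11 + 6.9/3.232e+05] = -1.8 log₁₀[7.48e-05 + 2.13e-05] = 7.231, so f = 0.01913.
Darcy-Weisbach: ΔP = f(L/D)(ρV²/2) = 0.01913·(18.6/0.117)·(1030·3.46²/2) = 0.01913·159·6165 = 1.875e+04 Pa.
Head loss h_f = ΔP/(ρg) = 1.875e+04/(1030·9.81) = 1.86 m.

h_f ≈ 1.86 m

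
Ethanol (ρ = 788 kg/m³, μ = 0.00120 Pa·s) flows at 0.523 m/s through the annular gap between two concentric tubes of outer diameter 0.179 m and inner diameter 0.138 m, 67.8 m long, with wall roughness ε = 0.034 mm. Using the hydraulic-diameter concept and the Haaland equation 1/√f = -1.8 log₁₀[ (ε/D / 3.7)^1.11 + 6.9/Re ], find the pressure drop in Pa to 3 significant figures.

ΔP ≈ 5250 Pa

Hydraulic diameter D_h = 4A/P = D_o - D_i = 0.179 - 0.138 = 0.041 m.
Re = ρVD_h/μ = 788·0.523·0.041/0.0012 = 1.408e+04.
ε/D_h = 3.4e-05/0.041 = 0.000829; Haaland gives 1/√f = -1.8 log₁₀[8.89e-05+0.00049] = 5.827, so f = 0.02945.
ΔP = f(L/D_h)(ρV²/2) = 0.02945·67.8/0.041·107.8 = 5248 Pa.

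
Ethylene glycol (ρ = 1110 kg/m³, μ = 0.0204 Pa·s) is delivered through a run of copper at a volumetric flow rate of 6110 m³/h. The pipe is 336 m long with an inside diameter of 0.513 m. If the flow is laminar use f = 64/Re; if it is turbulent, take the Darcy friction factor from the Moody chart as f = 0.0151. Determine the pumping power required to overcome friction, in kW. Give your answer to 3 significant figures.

Q = 6110 m³/h = 6110/3600 = 1.697 m³/s.
Cross-sectional area A = πD²/4 = π(0.513)²/4 = 0.2067 m²; mean velocity V = Q/A = 1.697/0.2067 = 8.211 m/s.
Reynolds number Re = ρVD/μ = 1110 · 8.211 · 0.513 / 0.0204 = 2.292e+05.
Re > 4000 → turbulent; use the Moody-chart value f = 0.0151.
Darcy-Weisbach: ΔP = f(L/D)(ρV²/2) = 0.0151·(336/0.513)·(1110·8.211²/2) = 0.0151·655·3.742e+04 = 3.701e+05 Pa.
Pumping power P = QΔP = 1.697·3.701e+05 = 628100 W = 628 kW.

P ≈ 628 kW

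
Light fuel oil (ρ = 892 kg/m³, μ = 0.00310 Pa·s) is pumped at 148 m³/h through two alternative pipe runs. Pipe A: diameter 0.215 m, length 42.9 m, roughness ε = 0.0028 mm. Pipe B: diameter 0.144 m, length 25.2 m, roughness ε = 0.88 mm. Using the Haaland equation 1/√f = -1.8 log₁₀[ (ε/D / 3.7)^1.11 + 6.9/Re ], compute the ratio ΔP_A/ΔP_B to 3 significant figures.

Pipe A: V = Q/A = 0.04111/0.03631 = 1.132 m/s; Re = 7.005e+04; ε/D = 1.3e-05; Haaland → f = 0.01926; ΔP_A = f(L/D)(ρV²/2) = 2198 Pa.
Pipe B: V = Q/A = 0.04111/0.01629 = 2.524 m/s; Re = 1.046e+05; ε/D = 0.00611; Haaland → f = 0.03308; ΔP_B = f(L/D)(ρV²/2) = 1.645e+04 Pa.
ΔP_A/ΔP_B = 2198/1.645e+04 = 0.134.

ΔP_A/ΔP_B ≈ 0.134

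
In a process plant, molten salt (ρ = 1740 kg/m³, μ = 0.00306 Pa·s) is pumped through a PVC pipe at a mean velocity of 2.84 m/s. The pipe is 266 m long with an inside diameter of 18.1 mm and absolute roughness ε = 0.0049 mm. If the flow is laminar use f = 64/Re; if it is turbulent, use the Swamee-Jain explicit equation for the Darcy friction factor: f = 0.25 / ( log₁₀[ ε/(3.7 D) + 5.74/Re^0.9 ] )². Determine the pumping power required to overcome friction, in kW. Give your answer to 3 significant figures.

P ≈ 1.83 kW

Reynolds number Re = ρVD/μ = 1740 · 2.84 · 0.0181 / 0.00306 = 2.923e+04.
Re > 4000 → turbulent. Relative roughness ε/D = 4.9e-06/0.0181 = 0.000271. Swamee-Jain: f = 0.25/(log₁₀[0.000271/3.7 + 5.74/2.923e+04^0.9])² = 0.25/(log₁₀[7.32e-05 + 0.000549])² = 0.25/(-3.206)² = 0.02432.
Darcy-Weisbach: ΔP = f(L/D)(ρV²/2) = 0.02432·(266/0.0181)·(1740·2.84²/2) = 0.02432·1.47e+04·7017 = 2.508e+06 Pa.
Q = V·A = 2.84·0.0002573 = 0.0007307 m³/s.
Pumping power P = QΔP = 0.0007307·2.508e+06 = 1833 W = 1.83 kW.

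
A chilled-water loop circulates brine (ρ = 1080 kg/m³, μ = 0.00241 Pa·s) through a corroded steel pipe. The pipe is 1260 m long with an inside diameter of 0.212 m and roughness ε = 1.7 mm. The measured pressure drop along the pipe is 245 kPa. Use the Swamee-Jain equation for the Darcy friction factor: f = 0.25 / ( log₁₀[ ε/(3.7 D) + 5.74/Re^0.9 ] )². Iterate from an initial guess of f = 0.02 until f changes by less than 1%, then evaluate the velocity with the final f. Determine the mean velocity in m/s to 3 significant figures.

V ≈ 1.46 m/s

Rearranging Darcy-Weisbach: V = √(2·ΔP·D/(f·L·ρ)). With ε/D = 0.0017/0.212 = 0.00802, iterate starting from f = 0.02:
  f = 0.02 → V = √(2·2.45e+05·0.212/(0.02·1260·1080)) = 1.954 m/s; Re = ρVD/μ = 1.856e+05; f → 0.03577
  f = 0.03577 → V = 1.461 m/s; Re = 1.388e+05; f → 0.03593
Converged (Δf/f < 1%). With the final f = 0.03593: V = √(2·2.45e+05·0.212/(0.03593·1260·1080)) = 1.458 m/s.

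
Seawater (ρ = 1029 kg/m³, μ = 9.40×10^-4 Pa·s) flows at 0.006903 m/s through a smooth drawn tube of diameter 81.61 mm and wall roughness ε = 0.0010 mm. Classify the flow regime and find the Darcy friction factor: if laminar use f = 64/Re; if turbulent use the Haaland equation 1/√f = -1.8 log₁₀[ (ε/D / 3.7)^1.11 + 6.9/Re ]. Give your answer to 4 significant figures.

f ≈ 0.1038

Re = ρVD/μ = 1029·0.006903·0.08161/0.00094 = 616.7.
Re < 2300 → laminar, so f = 64/Re = 0.1038 (roughness is irrelevant in laminar flow).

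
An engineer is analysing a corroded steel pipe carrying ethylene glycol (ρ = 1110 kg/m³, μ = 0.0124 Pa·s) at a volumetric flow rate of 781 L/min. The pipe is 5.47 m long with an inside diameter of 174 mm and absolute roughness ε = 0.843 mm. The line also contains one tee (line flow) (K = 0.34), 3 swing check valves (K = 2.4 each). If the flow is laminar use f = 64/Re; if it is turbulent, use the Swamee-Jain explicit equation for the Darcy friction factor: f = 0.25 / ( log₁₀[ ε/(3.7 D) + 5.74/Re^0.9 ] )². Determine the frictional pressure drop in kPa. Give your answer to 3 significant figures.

Q = 781 L/min = 781/60000 = 0.01302 m³/s.
Cross-sectional area A = πD²/4 = π(0.174)²/4 = 0.02378 m²; mean velocity V = Q/A = 0.01302/0.02378 = 0.5474 m/s.
Reynolds number Re = ρVD/μ = 1110 · 0.5474 · 0.174 / 0.0124 = 8526.
Re > 4000 → turbulent. Relative roughness ε/D = 0.000843/0.174 = 0.00484. Swamee-Jain: f = 0.25/(log₁₀[0.00484/3.7 + 5.74/8526^0.9])² = 0.25/(log₁₀[0.00131 + 0.00166])² = 0.25/(-2.527)² = 0.03916.
Total minor-loss coefficient ΣK = 1·0.34 + 3·2.4 = 7.54.
ΔP = [f·L/D + ΣK]·(ρV²/2) = [0.03916·5.47/0.174 + 7.54]·(1110·0.5474²/2) = [1.231 + 7.54]·166.3 = 1459 Pa.
ΔP = 1459 Pa = 1.46 kPa.

ΔP ≈ 1.46 kPa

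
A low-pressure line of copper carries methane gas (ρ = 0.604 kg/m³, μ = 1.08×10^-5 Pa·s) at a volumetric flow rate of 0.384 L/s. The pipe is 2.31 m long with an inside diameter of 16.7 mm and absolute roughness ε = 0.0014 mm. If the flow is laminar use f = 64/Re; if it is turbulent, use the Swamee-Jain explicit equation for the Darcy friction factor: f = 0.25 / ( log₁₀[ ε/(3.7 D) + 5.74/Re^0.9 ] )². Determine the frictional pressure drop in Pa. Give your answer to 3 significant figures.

Q = 0.384 L/s = 0.384/1000 = 0.000384 m³/s.
Cross-sectional area A = πD²/4 = π(0.0167)²/4 = 0.000219 m²; mean velocity V = Q/A = 0.000384/0.000219 = 1.753 m/s.
Reynolds number Re = ρVD/μ = 0.604 · 1.753 · 0.0167 / 1.08e-05 = 1637.
Re < 2300 → laminar flow, so f = 64/Re = 64/1637 = 0.03909 (the turbulent correlation is not needed).
Darcy-Weisbach: ΔP = f(L/D)(ρV²/2) = 0.03909·(2.31/0.0167)·(0.604·1.753²/2) = 0.03909·138.3·0.9282 = 5.018 Pa.

ΔP ≈ 5.02 Pa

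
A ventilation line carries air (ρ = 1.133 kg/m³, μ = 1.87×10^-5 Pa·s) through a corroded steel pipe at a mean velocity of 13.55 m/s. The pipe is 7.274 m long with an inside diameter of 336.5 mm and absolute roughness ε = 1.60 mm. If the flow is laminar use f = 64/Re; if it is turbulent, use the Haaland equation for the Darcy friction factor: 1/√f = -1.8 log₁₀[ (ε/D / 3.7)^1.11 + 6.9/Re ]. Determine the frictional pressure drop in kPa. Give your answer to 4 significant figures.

ΔP ≈ 0.06811 kPa

Reynolds number Re = ρVD/μ = 1.133 · 13.55 · 0.3365 / 1.87e-05 = 2.763e+05.
Re > 4000 → turbulent. Relative roughness ε/D = 0.0016/0.3365 = 0.00475. Haaland: 1/√f = -1.8 log₁₀[(0.00475/3.7)^1.11 + 6.9/2.763e+05] = -1.8 log₁₀[0.000618 + 2.5e-05] = 5.745, so f = 0.03029.
Darcy-Weisbach: ΔP = f(L/D)(ρV²/2) = 0.03029·(7.274/0.3365)·(1.133·13.55²/2) = 0.03029·21.62·104 = 68.11 Pa.
ΔP = 68.11 Pa = 0.06811 kPa.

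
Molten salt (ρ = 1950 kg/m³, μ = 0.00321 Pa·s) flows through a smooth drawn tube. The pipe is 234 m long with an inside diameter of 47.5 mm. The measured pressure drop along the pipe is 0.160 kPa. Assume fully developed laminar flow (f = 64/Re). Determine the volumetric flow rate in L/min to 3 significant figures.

Q ≈ 1.60 L/min

For laminar flow, f = 64/Re with Re = ρVD/μ, so Darcy-Weisbach reduces to ΔP = 32μLV/D². Solving for V: V = ΔP·D²/(32μL) = 160·(0.0475)²/(32·0.00321·234) = 0.01502 m/s.
Check: Re = ρVD/μ = 1950·0.01502·0.0475/0.00321 = 433.4 < 2300, so the laminar assumption holds.
Q = V·A = 0.01502·(π/4·0.0475²) = 2.661e-05 m³/s = 1.60 L/min.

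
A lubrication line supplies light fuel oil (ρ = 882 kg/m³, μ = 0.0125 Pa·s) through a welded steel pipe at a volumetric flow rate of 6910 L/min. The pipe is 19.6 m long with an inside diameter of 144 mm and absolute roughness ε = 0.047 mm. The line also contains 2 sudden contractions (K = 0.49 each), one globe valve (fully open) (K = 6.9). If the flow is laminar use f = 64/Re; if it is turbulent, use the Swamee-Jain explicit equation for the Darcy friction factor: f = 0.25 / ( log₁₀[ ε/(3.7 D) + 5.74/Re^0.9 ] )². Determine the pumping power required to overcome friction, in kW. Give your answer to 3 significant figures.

P ≈ 27.2 kW

Q = 6910 L/min = 6910/60000 = 0.1152 m³/s.
Cross-sectional area A = πD²/4 = π(0.144)²/4 = 0.01629 m²; mean velocity V = Q/A = 0.1152/0.01629 = 7.072 m/s.
Reynolds number Re = ρVD/μ = 882 · 7.072 · 0.144 / 0.0125 = 7.185e+04.
Re > 4000 → turbulent. Relative roughness ε/D = 4.7e-05/0.144 = 0.000326. Swamee-Jain: f = 0.25/(log₁₀[0.000326/3.7 + 5.74/7.185e+04^0.9])² = 0.25/(log₁₀[8.82e-05 + 0.000244])² = 0.25/(-3.478)² = 0.02067.
Total minor-loss coefficient ΣK = 2·0.49 + 1·6.9 = 7.88.
ΔP = [f·L/D + ΣK]·(ρV²/2) = [0.02067·19.6/0.144 + 7.88]·(882·7.072²/2) = [2.813 + 7.88]·2.205e+04 = 2.358e+05 Pa.
Pumping power P = QΔP = 0.1152·2.358e+05 = 27160 W = 27.2 kW.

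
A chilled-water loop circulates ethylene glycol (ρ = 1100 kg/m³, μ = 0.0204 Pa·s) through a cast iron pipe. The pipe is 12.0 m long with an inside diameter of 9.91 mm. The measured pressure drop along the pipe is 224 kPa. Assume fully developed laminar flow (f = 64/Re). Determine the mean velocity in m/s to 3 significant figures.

For laminar flow, f = 64/Re with Re = ρVD/μ, so Darcy-Weisbach reduces to ΔP = 32μLV/D². Solving for V: V = ΔP·D²/(32μL) = 2.24e+05·(0.00991)²/(32·0.0204·12) = 2.808 m/s.
Check: Re = ρVD/μ = 1100·2.808·0.00991/0.0204 = 1501 < 2300, so the laminar assumption holds.

V ≈ 2.81 m/s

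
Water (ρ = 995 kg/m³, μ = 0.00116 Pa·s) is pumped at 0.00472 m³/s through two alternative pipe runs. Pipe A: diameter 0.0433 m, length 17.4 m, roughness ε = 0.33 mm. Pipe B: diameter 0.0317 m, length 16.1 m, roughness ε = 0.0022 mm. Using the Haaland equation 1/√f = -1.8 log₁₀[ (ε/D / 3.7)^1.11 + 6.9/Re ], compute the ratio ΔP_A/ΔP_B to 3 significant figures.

Pipe A: V = Q/A = 0.00472/0.001473 = 3.205 m/s; Re = 1.19e+05; ε/D = 0.00762; Haaland → f = 0.03527; ΔP_A = f(L/D)(ρV²/2) = 7.245e+04 Pa.
Pipe B: V = Q/A = 0.00472/0.0007892 = 5.98 m/s; Re = 1.626e+05; ε/D = 6.94e-05; Haaland → f = 0.01655; ΔP_B = f(L/D)(ρV²/2) = 1.496e+05 Pa.
ΔP_A/ΔP_B = 7.245e+04/1.496e+05 = 0.484.

ΔP_A/ΔP_B ≈ 0.484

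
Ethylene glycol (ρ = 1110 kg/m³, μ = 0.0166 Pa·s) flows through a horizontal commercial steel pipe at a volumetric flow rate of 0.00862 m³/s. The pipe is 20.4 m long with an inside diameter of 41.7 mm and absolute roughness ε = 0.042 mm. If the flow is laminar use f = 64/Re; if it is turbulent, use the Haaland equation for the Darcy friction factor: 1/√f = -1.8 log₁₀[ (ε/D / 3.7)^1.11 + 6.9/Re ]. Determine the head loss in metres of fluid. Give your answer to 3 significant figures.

Cross-sectional area A = πD²/4 = π(0.0417)²/4 = 0.001366 m²; mean velocity V = Q/A = 0.00862/0.001366 = 6.312 m/s.
Reynolds number Re = ρVD/μ = 1110 · 6.312 · 0.0417 / 0.0166 = 1.76e+04.
Re > 4000 → turbulent. Relative roughness ε/D = 4.2e-05/0.0417 = 0.00101. Haaland: 1/√f = -1.8 log₁₀[(0.00101/3.7)^1.11 + 6.9/1.76e+04] = -1.8 log₁₀[0.00011 + 0.000392] = 5.938, so f = 0.02836.
Darcy-Weisbach: ΔP = f(L/D)(ρV²/2) = 0.02836·(20.4/0.0417)·(1110·6.312²/2) = 0.02836·489.2·2.211e+04 = 3.067e+05 Pa.
Head loss h_f = ΔP/(ρg) = 3.067e+05/(1110·9.81) = 28.2 m.

h_f ≈ 28.2 m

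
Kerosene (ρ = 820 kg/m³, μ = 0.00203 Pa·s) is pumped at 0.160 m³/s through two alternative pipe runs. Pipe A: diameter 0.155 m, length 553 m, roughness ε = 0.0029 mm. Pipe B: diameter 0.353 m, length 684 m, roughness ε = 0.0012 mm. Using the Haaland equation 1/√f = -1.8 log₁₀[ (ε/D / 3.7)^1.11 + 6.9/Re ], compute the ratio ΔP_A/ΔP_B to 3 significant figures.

Pipe A: V = Q/A = 0.16/0.01887 = 8.479 m/s; Re = 5.309e+05; ε/D = 1.87e-05; Haaland → f = 0.01315; ΔP_A = f(L/D)(ρV²/2) = 1.383e+06 Pa.
Pipe B: V = Q/A = 0.16/0.09787 = 1.635 m/s; Re = 2.331e+05; ε/D = 3.4e-06; Haaland → f = 0.01507; ΔP_B = f(L/D)(ρV²/2) = 3.2e+04 Pa.
ΔP_A/ΔP_B = 1.383e+06/3.2e+04 = 43.2.

ΔP_A/ΔP_B ≈ 43.2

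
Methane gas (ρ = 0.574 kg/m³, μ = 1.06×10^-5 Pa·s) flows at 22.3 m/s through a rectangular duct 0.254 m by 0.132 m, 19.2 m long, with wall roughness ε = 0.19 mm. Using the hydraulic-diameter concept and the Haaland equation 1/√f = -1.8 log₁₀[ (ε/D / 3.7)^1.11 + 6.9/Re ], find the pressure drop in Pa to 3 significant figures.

ΔP ≈ 335 Pa

Hydraulic diameter D_h = 4A/P = 4·(0.254·0.132)/(2·(0.254+0.132)) = 0.1341/0.772 = 0.1737 m.
Re = ρVD_h/μ = 0.574·22.3·0.1737/1.06e-05 = 2.098e+05.
ε/D_h = 0.00019/0.1737 = 0.00109; Haaland gives 1/√f = -1.8 log₁₀[0.000121+3.29e-05] = 6.863, so f = 0.02123.
ΔP = f(L/D_h)(ρV²/2) = 0.02123·19.2/0.1737·142.7 = 334.9 Pa.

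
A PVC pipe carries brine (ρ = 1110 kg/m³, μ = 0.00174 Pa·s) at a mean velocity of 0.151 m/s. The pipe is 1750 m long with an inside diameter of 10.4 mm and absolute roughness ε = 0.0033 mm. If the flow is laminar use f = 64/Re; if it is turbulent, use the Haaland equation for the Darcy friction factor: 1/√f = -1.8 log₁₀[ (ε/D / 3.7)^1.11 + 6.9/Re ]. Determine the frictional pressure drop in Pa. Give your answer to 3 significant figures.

Reynolds number Re = ρVD/μ = 1110 · 0.151 · 0.0104 / 0.00174 = 1002.
Re < 2300 → laminar flow, so f = 64/Re = 64/1002 = 0.06388 (the turbulent correlation is not needed).
Darcy-Weisbach: ΔP = f(L/D)(ρV²/2) = 0.06388·(1750/0.0104)·(1110·0.151²/2) = 0.06388·1.683e+05·12.65 = 1.36e+05 Pa.

ΔP ≈ 136000 Pa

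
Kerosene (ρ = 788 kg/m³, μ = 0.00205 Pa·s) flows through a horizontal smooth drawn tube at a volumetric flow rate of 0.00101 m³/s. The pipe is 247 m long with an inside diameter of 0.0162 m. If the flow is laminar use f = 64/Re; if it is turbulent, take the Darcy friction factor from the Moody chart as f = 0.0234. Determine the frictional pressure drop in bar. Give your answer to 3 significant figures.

Cross-sectional area A = πD²/4 = π(0.0162)²/4 = 0.0002061 m²; mean velocity V = Q/A = 0.00101/0.0002061 = 4.9 m/s.
Reynolds number Re = ρVD/μ = 788 · 4.9 · 0.0162 / 0.00205 = 3.051e+04.
Re > 4000 → turbulent; use the Moody-chart value f = 0.0234.
Darcy-Weisbach: ΔP = f(L/D)(ρV²/2) = 0.0234·(247/0.0162)·(788·4.9²/2) = 0.0234·1.525e+04·9460 = 3.375e+06 Pa.
ΔP = 3.375e+06 Pa = 33.8 bar.

ΔP ≈ 33.8 bar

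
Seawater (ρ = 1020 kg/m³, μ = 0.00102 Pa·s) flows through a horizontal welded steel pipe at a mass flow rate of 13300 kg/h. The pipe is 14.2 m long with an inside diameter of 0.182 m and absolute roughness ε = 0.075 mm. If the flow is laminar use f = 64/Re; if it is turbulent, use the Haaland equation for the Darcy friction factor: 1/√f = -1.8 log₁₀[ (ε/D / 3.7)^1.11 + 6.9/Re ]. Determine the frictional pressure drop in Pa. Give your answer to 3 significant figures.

ΔP ≈ 19.4 Pa

ṁ = 13300 kg/h = 13300/3600 = 3.694 kg/s.
A = πD²/4 = π(0.182)²/4 = 0.02602 m²; mean velocity V = ṁ/(ρA) = 3.694/(1020 · 0.02602) = 0.1392 m/s.
Reynolds number Re = ρVD/μ = 1020 · 0.1392 · 0.182 / 0.00102 = 2.534e+04.
Re > 4000 → turbulent. Relative roughness ε/D = 7.5e-05/0.182 = 0.000412. Haaland: 1/√f = -1.8 log₁₀[(0.000412/3.7)^1.11 + 6.9/2.534e+04] = -1.8 log₁₀[4.09e-05 + 0.000272] = 6.307, so f = 0.02514.
Darcy-Weisbach: ΔP = f(L/D)(ρV²/2) = 0.02514·(14.2/0.182)·(1020·0.1392²/2) = 0.02514·78.02·9.886 = 19.39 Pa.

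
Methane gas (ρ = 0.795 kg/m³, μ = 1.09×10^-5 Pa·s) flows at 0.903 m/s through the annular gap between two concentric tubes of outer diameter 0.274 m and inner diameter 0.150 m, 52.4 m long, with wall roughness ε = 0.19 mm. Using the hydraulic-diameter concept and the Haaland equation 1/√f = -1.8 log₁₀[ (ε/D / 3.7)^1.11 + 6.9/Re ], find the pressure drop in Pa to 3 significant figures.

Hydraulic diameter D_h = 4A/P = D_o - D_i = 0.274 - 0.15 = 0.124 m.
Re = ρVD_h/μ = 0.795·0.903·0.124/1.09e-05 = 8167.
ε/D_h = 0.00019/0.124 = 0.00153; Haaland gives 1/√f = -1.8 log₁₀[0.000176+0.000845] = 5.384, so f = 0.0345.
ΔP = f(L/D_h)(ρV²/2) = 0.0345·52.4/0.124·0.3241 = 4.725 Pa.

ΔP ≈ 4.73 Pa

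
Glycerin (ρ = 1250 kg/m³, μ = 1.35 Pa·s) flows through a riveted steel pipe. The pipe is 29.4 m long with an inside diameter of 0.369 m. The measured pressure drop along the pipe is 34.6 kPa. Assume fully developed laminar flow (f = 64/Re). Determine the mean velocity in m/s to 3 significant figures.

For laminar flow, f = 64/Re with Re = ρVD/μ, so Darcy-Weisbach reduces to ΔP = 32μLV/D². Solving for V: V = ΔP·D²/(32μL) = 3.46e+04·(0.369)²/(32·1.35·29.4) = 3.709 m/s.
Check: Re = ρVD/μ = 1250·3.709·0.369/1.35 = 1267 < 2300, so the laminar assumption holds.

V ≈ 3.71 m/s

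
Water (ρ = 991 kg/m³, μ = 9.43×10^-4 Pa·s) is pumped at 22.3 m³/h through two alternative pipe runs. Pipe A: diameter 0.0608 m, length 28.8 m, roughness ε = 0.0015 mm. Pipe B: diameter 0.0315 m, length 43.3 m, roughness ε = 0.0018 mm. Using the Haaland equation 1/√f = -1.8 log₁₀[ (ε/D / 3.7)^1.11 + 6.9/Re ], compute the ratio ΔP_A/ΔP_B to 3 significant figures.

ΔP_A/ΔP_B ≈ 0.0276

Pipe A: V = Q/A = 0.006194/0.002903 = 2.134 m/s; Re = 1.363e+05; ε/D = 2.47e-05; Haaland → f = 0.01684; ΔP_A = f(L/D)(ρV²/2) = 1.8e+04 Pa.
Pipe B: V = Q/A = 0.006194/0.0007793 = 7.949 m/s; Re = 2.631e+05; ε/D = 5.71e-05; Haaland → f = 0.01516; ΔP_B = f(L/D)(ρV²/2) = 6.525e+05 Pa.
ΔP_A/ΔP_B = 1.8e+04/6.525e+05 = 0.0276.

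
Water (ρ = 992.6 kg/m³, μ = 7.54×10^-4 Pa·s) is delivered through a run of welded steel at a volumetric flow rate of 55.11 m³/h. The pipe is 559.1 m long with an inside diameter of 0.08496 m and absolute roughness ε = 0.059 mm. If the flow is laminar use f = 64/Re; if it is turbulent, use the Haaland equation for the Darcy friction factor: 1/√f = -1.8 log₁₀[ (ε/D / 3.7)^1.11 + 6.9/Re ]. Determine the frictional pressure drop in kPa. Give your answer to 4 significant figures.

Q = 55.11 m³/h = 55.11/3600 = 0.01531 m³/s.
Cross-sectional area A = πD²/4 = π(0.08496)²/4 = 0.005669 m²; mean velocity V = Q/A = 0.01531/0.005669 = 2.7 m/s.
Reynolds number Re = ρVD/μ = 992.6 · 2.7 · 0.08496 / 0.000754 = 3.02e+05.
Re > 4000 → turbulent. Relative roughness ε/D = 5.9e-05/0.08496 = 0.000694. Haaland: 1/√f = -1.8 log₁₀[(0.000694/3.7)^1.11 + 6.9/3.02e+05] = -1.8 log₁₀[7.3e-05 + 2.28e-05] = 7.233, so f = 0.01912.
Darcy-Weisbach: ΔP = f(L/D)(ρV²/2) = 0.01912·(559.1/0.08496)·(992.6·2.7²/2) = 0.01912·6581·3619 = 4.552e+05 Pa.
ΔP = 4.552e+05 Pa = 455.2 kPa.

ΔP ≈ 455.2 kPa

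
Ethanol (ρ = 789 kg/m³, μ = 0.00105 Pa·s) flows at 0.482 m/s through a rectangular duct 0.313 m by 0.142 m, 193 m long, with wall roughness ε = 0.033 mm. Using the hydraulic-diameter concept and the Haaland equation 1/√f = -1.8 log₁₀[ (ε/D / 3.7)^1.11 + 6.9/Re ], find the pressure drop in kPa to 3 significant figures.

Hydraulic diameter D_h = 4A/P = 4·(0.313·0.142)/(2·(0.313+0.142)) = 0.1778/0.91 = 0.1954 m.
Re = ρVD_h/μ = 789·0.482·0.1954/0.00105 = 7.076e+04.
ε/D_h = 3.3e-05/0.1954 = 0.000169; Haaland gives 1/√f = -1.8 log₁₀[1.52e-05+9.75e-05] = 7.106, so f = 0.0198.
ΔP = f(L/D_h)(ρV²/2) = 0.0198·193/0.1954·91.65 = 1793 Pa.
ΔP = 1.79 kPa.

ΔP ≈ 1.79 kPa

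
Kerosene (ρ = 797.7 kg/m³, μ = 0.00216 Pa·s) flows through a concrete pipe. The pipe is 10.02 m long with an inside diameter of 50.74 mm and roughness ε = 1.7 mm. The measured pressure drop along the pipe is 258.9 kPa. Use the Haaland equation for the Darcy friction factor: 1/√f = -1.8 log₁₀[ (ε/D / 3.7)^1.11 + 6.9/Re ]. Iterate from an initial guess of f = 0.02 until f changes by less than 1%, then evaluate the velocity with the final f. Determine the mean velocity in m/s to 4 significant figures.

V ≈ 7.388 m/s

Rearranging Darcy-Weisbach: V = √(2·ΔP·D/(f·L·ρ)). With ε/D = 0.0017/0.05074 = 0.0335, iterate starting from f = 0.02:
  f = 0.02 → V = √(2·2.589e+05·0.05074/(0.02·10.02·797.7)) = 12.82 m/s; Re = ρVD/μ = 2.402e+05; f → 0.06013
  f = 0.06013 → V = 7.393 m/s; Re = 1.385e+05; f → 0.06022
Converged (Δf/f < 1%). With the final f = 0.06022: V = √(2·2.589e+05·0.05074/(0.06022·10.02·797.7)) = 7.388 m/s.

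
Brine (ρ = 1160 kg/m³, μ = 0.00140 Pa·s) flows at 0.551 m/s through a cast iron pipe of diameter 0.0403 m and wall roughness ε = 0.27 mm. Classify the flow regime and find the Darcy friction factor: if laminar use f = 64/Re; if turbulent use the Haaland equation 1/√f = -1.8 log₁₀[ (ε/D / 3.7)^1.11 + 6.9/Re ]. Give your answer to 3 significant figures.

Re = ρVD/μ = 1160·0.551·0.0403/0.0014 = 1.84e+04.
Re > 4000 → turbulent. ε/D = 0.00027/0.0403 = 0.0067; Haaland: 1/√f = -1.8 log₁₀[0.000904 + 0.000375] = 5.208, so f = 0.03688.

f ≈ 0.0369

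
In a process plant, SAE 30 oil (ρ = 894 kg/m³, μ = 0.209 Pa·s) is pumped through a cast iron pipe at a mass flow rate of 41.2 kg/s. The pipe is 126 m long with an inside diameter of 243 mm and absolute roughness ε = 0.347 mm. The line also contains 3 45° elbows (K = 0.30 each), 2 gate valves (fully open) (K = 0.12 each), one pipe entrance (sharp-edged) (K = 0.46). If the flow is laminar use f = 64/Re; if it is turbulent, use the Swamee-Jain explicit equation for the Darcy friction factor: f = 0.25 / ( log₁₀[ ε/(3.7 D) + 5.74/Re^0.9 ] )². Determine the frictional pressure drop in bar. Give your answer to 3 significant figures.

ΔP ≈ 0.149 bar

A = πD²/4 = π(0.243)²/4 = 0.04638 m²; mean velocity V = ṁ/(ρA) = 41.2/(894 · 0.04638) = 0.9937 m/s.
Reynolds number Re = ρVD/μ = 894 · 0.9937 · 0.243 / 0.209 = 1033.
Re < 2300 → laminar flow, so f = 64/Re = 64/1033 = 0.06196 (the turbulent correlation is not needed).
Total minor-loss coefficient ΣK = 3·0.3 + 2·0.12 + 1·0.46 = 1.6.
ΔP = [f·L/D + ΣK]·(ρV²/2) = [0.06196·126/0.243 + 1.6]·(894·0.9937²/2) = [32.13 + 1.6]·441.4 = 1.489e+04 Pa.
ΔP = 1.489e+04 Pa = 0.149 bar.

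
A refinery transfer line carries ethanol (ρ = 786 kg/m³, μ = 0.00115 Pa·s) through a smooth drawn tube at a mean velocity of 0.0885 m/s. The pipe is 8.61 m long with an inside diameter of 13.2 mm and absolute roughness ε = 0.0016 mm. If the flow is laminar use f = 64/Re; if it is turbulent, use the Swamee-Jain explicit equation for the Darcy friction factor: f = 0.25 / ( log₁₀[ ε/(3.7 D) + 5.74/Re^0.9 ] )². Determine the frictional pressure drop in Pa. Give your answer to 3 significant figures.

ΔP ≈ 161 Pa

Reynolds number Re = ρVD/μ = 786 · 0.0885 · 0.0132 / 0.00115 = 798.4.
Re < 2300 → laminar flow, so f = 64/Re = 64/798.4 = 0.08016 (the turbulent correlation is not needed).
Darcy-Weisbach: ΔP = f(L/D)(ρV²/2) = 0.08016·(8.61/0.0132)·(786·0.0885²/2) = 0.08016·652.3·3.078 = 160.9 Pa.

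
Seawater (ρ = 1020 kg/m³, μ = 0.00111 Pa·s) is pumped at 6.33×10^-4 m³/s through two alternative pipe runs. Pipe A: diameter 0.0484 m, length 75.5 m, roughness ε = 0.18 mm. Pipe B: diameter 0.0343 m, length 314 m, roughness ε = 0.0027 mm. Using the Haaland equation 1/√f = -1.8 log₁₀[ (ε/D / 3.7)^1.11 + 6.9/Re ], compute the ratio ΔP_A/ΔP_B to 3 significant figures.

ΔP_A/ΔP_B ≈ 0.0567

Pipe A: V = Q/A = 0.000633/0.00184 = 0.3441 m/s; Re = 1.53e+04; ε/D = 0.00372; Haaland → f = 0.03349; ΔP_A = f(L/D)(ρV²/2) = 3154 Pa.
Pipe B: V = Q/A = 0.000633/0.000924 = 0.6851 m/s; Re = 2.159e+04; ε/D = 7.87e-05; Haaland → f = 0.02539; ΔP_B = f(L/D)(ρV²/2) = 5.563e+04 Pa.
ΔP_A/ΔP_B = 3154/5.563e+04 = 0.0567.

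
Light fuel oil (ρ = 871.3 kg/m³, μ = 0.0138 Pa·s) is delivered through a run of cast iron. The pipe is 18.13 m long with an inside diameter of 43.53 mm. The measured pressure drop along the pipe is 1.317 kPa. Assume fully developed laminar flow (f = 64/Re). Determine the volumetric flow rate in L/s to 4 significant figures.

Q ≈ 0.4639 L/s

For laminar flow, f = 64/Re with Re = ρVD/μ, so Darcy-Weisbach reduces to ΔP = 32μLV/D². Solving for V: V = ΔP·D²/(32μL) = 1317·(0.04353)²/(32·0.0138·18.13) = 0.3117 m/s.
Check: Re = ρVD/μ = 871.3·0.3117·0.04353/0.0138 = 856.7 < 2300, so the laminar assumption holds.
Q = V·A = 0.3117·(π/4·0.04353²) = 0.0004639 m³/s = 0.4639 L/s.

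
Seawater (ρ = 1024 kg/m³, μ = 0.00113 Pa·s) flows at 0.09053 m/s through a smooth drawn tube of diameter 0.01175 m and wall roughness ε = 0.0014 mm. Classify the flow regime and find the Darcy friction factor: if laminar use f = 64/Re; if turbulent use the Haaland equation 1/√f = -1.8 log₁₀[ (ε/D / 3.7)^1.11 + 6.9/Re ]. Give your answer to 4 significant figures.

Re = ρVD/μ = 1024·0.09053·0.01175/0.00113 = 963.9.
Re < 2300 → laminar, so f = 64/Re = 0.06639 (roughness is irrelevant in laminar flow).

f ≈ 0.06639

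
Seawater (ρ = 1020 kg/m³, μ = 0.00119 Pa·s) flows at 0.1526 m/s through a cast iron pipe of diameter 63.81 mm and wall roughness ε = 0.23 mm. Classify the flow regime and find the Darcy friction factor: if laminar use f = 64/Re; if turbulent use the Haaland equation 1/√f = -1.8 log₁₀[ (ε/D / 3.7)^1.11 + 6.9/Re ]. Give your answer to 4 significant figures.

f ≈ 0.03689

Re = ρVD/μ = 1020·0.1526·0.06381/0.00119 = 8346.
Re > 4000 → turbulent. ε/D = 0.00023/0.06381 = 0.0036; Haaland: 1/√f = -1.8 log₁₀[0.000454 + 0.000827] = 5.206, so f = 0.03689.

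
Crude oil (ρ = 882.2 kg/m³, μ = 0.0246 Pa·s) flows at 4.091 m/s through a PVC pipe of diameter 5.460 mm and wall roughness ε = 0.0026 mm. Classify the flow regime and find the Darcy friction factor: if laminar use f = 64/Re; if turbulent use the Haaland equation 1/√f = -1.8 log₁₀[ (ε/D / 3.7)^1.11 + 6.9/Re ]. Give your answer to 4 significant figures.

Re = ρVD/μ = 882.2·4.091·0.00546/0.0246 = 801.
Re < 2300 → laminar, so f = 64/Re = 0.0799 (roughness is irrelevant in laminar flow).

f ≈ 0.07990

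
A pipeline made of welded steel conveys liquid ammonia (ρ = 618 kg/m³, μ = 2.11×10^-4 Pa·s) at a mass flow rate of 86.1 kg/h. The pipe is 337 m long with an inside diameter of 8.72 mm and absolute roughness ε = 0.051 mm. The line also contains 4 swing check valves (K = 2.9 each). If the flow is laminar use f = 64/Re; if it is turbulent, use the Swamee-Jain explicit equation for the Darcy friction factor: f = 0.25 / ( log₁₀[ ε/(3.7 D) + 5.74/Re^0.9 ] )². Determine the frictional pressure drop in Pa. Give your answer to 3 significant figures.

ΔP ≈ 187000 Pa

ṁ = 86.1 kg/h = 86.1/3600 = 0.02392 kg/s.
A = πD²/4 = π(0.00872)²/4 = 5.972e-05 m²; mean velocity V = ṁ/(ρA) = 0.02392/(618 · 5.972e-05) = 0.648 m/s.
Reynolds number Re = ρVD/μ = 618 · 0.648 · 0.00872 / 0.000211 = 1.655e+04.
Re > 4000 → turbulent. Relative roughness ε/D = 5.1e-05/0.00872 = 0.00585. Swamee-Jain: f = 0.25/(log₁₀[0.00585/3.7 + 5.74/1.655e+04^0.9])² = 0.25/(log₁₀[0.00158 + 0.000916])² = 0.25/(-2.603)² = 0.03691.
Total minor-loss coefficient ΣK = 4·2.9 = 11.6.
ΔP = [f·L/D + ΣK]·(ρV²/2) = [0.03691·337/0.00872 + 11.6]·(618·0.648²/2) = [1426 + 11.6]·129.8 = 1.866e+05 Pa.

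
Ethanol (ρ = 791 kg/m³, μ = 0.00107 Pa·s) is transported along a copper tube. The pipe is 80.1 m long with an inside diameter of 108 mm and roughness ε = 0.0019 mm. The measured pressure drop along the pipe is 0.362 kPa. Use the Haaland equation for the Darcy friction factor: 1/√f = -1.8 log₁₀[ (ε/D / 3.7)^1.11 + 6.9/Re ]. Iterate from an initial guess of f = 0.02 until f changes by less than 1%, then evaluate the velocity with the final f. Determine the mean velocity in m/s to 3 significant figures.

Rearranging Darcy-Weisbach: V = √(2·ΔP·D/(f·L·ρ)). With ε/D = 1.9e-06/0.108 = 1.76e-05, iterate starting from f = 0.02:
  f = 0.02 → V = √(2·362·0.108/(0.02·80.1·791)) = 0.2484 m/s; Re = ρVD/μ = 1.983e+04; f → 0.02583
  f = 0.02583 → V = 0.2186 m/s; Re = 1.745e+04; f → 0.02667
  f = 0.02667 → V = 0.2151 m/s; Re = 1.717e+04; f → 0.02678
Converged (Δf/f < 1%). With the final f = 0.02678: V = √(2·362·0.108/(0.02678·80.1·791)) = 0.2147 m/s.

V ≈ 0.215 m/s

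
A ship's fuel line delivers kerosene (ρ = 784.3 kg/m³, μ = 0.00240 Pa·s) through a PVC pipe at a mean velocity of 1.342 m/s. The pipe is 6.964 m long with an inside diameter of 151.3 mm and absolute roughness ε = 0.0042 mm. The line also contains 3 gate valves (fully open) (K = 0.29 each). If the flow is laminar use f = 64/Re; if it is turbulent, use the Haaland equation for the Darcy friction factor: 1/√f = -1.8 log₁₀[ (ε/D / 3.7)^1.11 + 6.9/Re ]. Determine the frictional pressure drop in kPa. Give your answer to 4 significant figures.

ΔP ≈ 1.250 kPa

Reynolds number Re = ρVD/μ = 784.3 · 1.342 · 0.1513 / 0.0024 = 6.635e+04.
Re > 4000 → turbulent. Relative roughness ε/D = 4.2e-06/0.1513 = 2.78e-05. Haaland: 1/√f = -1.8 log₁₀[(2.78e-05/3.7)^1.11 + 6.9/6.635e+04] = -1.8 log₁₀[2.05e-06 + 0.000104] = 7.154, so f = 0.01954.
Total minor-loss coefficient ΣK = 3·0.29 = 0.87.
ΔP = [f·L/D + ΣK]·(ρV²/2) = [0.01954·6.964/0.1513 + 0.87]·(784.3·1.342²/2) = [0.8993 + 0.87]·706.2 = 1250 Pa.
ΔP = 1250 Pa = 1.250 kPa.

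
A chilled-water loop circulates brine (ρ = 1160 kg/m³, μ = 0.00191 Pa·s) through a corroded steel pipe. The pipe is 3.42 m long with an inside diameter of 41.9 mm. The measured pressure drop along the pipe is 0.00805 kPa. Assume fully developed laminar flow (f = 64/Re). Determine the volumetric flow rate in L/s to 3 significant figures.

Q ≈ 0.0932 L/s

For laminar flow, f = 64/Re with Re = ρVD/μ, so Darcy-Weisbach reduces to ΔP = 32μLV/D². Solving for V: V = ΔP·D²/(32μL) = 8.05·(0.0419)²/(32·0.00191·3.42) = 0.06761 m/s.
Check: Re = ρVD/μ = 1160·0.06761·0.0419/0.00191 = 1720 < 2300, so the laminar assumption holds.
Q = V·A = 0.06761·(π/4·0.0419²) = 9.323e-05 m³/s = 0.0932 L/s.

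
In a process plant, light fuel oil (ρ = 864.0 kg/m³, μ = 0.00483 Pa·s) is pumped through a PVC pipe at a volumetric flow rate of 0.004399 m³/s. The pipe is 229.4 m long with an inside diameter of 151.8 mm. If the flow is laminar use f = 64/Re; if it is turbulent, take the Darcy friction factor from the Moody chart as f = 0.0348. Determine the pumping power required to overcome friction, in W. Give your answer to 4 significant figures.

P ≈ 5.904 W

Cross-sectional area A = πD²/4 = π(0.1518)²/4 = 0.0181 m²; mean velocity V = Q/A = 0.004399/0.0181 = 0.2431 m/s.
Reynolds number Re = ρVD/μ = 864 · 0.2431 · 0.1518 / 0.00483 = 6600.
Re > 4000 → turbulent; use the Moody-chart value f = 0.0348.
Darcy-Weisbach: ΔP = f(L/D)(ρV²/2) = 0.0348·(229.4/0.1518)·(864·0.2431²/2) = 0.0348·1511·25.52 = 1342 Pa.
Pumping power P = QΔP = 0.004399·1342 = 5.9045 W = 5.904 W.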